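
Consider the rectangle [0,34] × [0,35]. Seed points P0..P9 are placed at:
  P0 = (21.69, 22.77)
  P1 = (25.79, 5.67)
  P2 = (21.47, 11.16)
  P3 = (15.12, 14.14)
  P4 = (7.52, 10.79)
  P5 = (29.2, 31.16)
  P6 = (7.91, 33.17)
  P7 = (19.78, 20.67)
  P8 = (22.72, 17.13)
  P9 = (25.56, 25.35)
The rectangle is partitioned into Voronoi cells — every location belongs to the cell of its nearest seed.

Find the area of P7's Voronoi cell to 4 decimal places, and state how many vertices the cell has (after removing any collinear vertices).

1. box [0,34]×[0,35]: [(0, 0) (34, 0) (34, 35) (0, 35)]
2. ⊥bis P7·P0 via (20.735,21.72): [(0, 0) (34, 0) (34, 9.6552) (6.134, 35) (0, 35)]  |A|=836.8698
3. ⊥bis P7·P1 via (22.785,13.17): [(0, 4.0408) (27.8877, 15.2145) (6.134, 35) (0, 35)]  |A|=492.3717
4. ⊥bis P7·P2 via (20.625,15.915): [(0, 12.2498) (26.0563, 16.8802) (6.134, 35) (0, 35)]  |A|=351.966
5. ⊥bis P7·P3 via (17.45,17.405): [(0, 29.8578) (19.7547, 15.7603) (26.0563, 16.8802) (6.134, 35) (0, 35)]  |A|=178.0455
6. ⊥bis P7·P4 via (13.65,15.73): [(0, 32.6682) (5.33, 26.0542) (19.7547, 15.7603) (26.0563, 16.8802) (6.134, 35) (0, 35)]  |A|=170.5559
7. ⊥bis P7·P5 via (24.49,25.915): [(0, 32.6682) (5.33, 26.0542) (19.7547, 15.7603) (26.0563, 16.8802) (6.134, 35) (0, 35)]  |A|=170.5559
8. ⊥bis P7·P6 via (13.845,26.92): [(9.671, 22.9563) (19.7547, 15.7603) (26.0563, 16.8802) (14.4187, 27.4648)]  |A|=79.6796
9. ⊥bis P7·P8 via (21.25,18.9): [(9.671, 22.9563) (18.5256, 16.6374) (22.6015, 20.0224) (14.4187, 27.4648)]  |A|=63.9772
10. ⊥bis P7·P9 via (22.67,23.01): [(9.671, 22.9563) (18.5256, 16.6374) (22.6015, 20.0224) (14.4187, 27.4648)]  |A|=63.9772
11. canonical 4-gon: [(9.671, 22.9563) (18.5256, 16.6374) (22.6015, 20.0224) (14.4187, 27.4648)]
12. shoelace: 63.9772

Area of P7's cell: 63.9772 (4 vertices)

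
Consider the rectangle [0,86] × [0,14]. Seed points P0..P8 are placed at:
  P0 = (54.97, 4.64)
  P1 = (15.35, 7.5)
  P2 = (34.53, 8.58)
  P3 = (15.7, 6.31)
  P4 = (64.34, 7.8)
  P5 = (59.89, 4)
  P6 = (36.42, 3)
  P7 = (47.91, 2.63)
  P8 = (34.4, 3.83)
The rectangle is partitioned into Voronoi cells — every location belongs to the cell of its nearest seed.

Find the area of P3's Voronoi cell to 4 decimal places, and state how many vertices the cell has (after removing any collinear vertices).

Area of P3's cell: 149.2583 (5 vertices)

1. box [0,86]×[0,14]: [(0, 0) (86, 0) (86, 14) (0, 14)]
2. ⊥bis P3·P0 via (35.335,5.475): [(0, 0) (35.1022, 0) (35.6975, 14) (0, 14)]  |A|=495.5979
3. ⊥bis P3·P1 via (15.525,6.905): [(0, 2.3388) (0, 0) (35.1022, 0) (35.6475, 12.8234)]  |A|=266.7509
4. ⊥bis P3·P2 via (25.115,7.445): [(24.8495, 9.6475) (0, 2.3388) (0, 0) (26.0125, 0)]  |A|=154.5371
5. ⊥bis P3·P4 via (40.02,7.055): [(24.8495, 9.6475) (0, 2.3388) (0, 0) (26.0125, 0)]  |A|=154.5371
6. ⊥bis P3·P5 via (37.795,5.155): [(24.8495, 9.6475) (0, 2.3388) (0, 0) (26.0125, 0)]  |A|=154.5371
7. ⊥bis P3·P6 via (26.06,4.655): [(25.7131, 2.4836) (24.8495, 9.6475) (0, 2.3388) (0, 0) (25.3164, 0)]  |A|=153.6726
8. ⊥bis P3·P7 via (31.805,4.47): [(25.7131, 2.4836) (24.8495, 9.6475) (0, 2.3388) (0, 0) (25.3164, 0)]  |A|=153.6726
9. ⊥bis P3·P8 via (25.05,5.07): [(25.234, 6.4576) (24.8495, 9.6475) (0, 2.3388) (0, 0) (24.3776, 0)]  |A|=149.2583
10. canonical 5-gon: [(25.234, 6.4576) (24.8495, 9.6475) (0, 2.3388) (0, 0) (24.3776, 0)]
11. shoelace: 149.2583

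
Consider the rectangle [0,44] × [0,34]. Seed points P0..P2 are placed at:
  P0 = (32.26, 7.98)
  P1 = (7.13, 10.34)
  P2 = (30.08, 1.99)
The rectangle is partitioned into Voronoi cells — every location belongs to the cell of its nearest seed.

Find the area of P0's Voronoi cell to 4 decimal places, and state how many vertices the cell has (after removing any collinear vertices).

Area of P0's cell: 682.2295 (4 vertices)

1. box [0,44]×[0,34]: [(0, 0) (44, 0) (44, 34) (0, 34)]
2. ⊥bis P0·P1 via (19.695,9.16): [(18.8348, 0) (44, 0) (44, 34) (22.0278, 34)]  |A|=801.3369
3. ⊥bis P0·P2 via (31.17,4.985): [(19.6951, 9.1612) (44, 0.3157) (44, 34) (22.0278, 34)]  |A|=682.2295
4. canonical 4-gon: [(19.6951, 9.1612) (44, 0.3157) (44, 34) (22.0278, 34)]
5. shoelace: 682.2295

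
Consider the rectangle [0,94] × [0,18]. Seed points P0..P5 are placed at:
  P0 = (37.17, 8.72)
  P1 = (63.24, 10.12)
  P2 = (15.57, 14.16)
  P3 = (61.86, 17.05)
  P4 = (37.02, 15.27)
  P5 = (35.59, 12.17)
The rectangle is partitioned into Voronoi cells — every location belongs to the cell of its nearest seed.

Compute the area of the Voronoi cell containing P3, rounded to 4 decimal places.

Area of P3's cell: 122.9141

1. box [0,94]×[0,18]: [(0, 0) (94, 0) (94, 18) (0, 18)]
2. ⊥bis P3·P0 via (49.515,12.885): [(53.8622, 0) (94, 0) (94, 18) (47.7893, 18)]  |A|=777.1368
3. ⊥bis P3·P1 via (62.55,13.585): [(50.1143, 11.1086) (84.721, 18) (47.7893, 18)]  |A|=127.255
4. ⊥bis P3·P2 via (38.715,15.605): [(50.1143, 11.1086) (84.721, 18) (47.7893, 18)]  |A|=127.255
5. ⊥bis P3·P4 via (49.44,16.16): [(49.7177, 12.2841) (50.1143, 11.1086) (84.721, 18) (49.3081, 18)]  |A|=122.9141
6. ⊥bis P3·P5 via (48.725,14.61): [(49.7177, 12.2841) (50.1143, 11.1086) (84.721, 18) (49.3081, 18)]  |A|=122.9141
7. canonical 4-gon: [(49.7177, 12.2841) (50.1143, 11.1086) (84.721, 18) (49.3081, 18)]
8. shoelace: 122.9141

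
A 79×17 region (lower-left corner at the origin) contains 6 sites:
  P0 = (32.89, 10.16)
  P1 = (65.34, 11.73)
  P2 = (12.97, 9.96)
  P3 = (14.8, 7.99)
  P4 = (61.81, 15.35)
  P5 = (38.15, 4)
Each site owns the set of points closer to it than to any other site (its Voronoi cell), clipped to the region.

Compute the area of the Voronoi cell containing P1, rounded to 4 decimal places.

Area of P1's cell: 343.0600

1. box [0,79]×[0,17]: [(0, 0) (79, 0) (79, 17) (0, 17)]
2. ⊥bis P1·P0 via (49.115,10.945): [(49.6445, 0) (79, 0) (79, 17) (48.822, 17)]  |A|=506.034
3. ⊥bis P1·P2 via (39.155,10.845): [(49.6445, 0) (79, 0) (79, 17) (48.822, 17)]  |A|=506.034
4. ⊥bis P1·P3 via (40.07,9.86): [(49.6445, 0) (79, 0) (79, 17) (48.822, 17)]  |A|=506.034
5. ⊥bis P1·P4 via (63.575,13.54): [(49.6898, 0) (79, 0) (79, 17) (67.1232, 17)]  |A|=350.0895
6. ⊥bis P1·P5 via (51.745,7.865): [(53.0496, 3.2762) (53.981, 0) (79, 0) (79, 17) (67.1232, 17)]  |A|=343.06
7. canonical 5-gon: [(53.0496, 3.2762) (53.981, 0) (79, 0) (79, 17) (67.1232, 17)]
8. shoelace: 343.06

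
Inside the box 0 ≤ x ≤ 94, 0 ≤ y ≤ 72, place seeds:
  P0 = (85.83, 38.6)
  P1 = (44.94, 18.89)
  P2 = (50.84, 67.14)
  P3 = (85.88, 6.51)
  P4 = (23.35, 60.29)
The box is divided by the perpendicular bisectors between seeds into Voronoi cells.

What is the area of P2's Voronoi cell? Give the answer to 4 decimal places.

Area of P2's cell: 976.8508

1. box [0,94]×[0,72]: [(0, 0) (94, 0) (94, 72) (0, 72)]
2. ⊥bis P2·P0 via (68.335,52.87): [(0, 0) (25.211, 0) (83.9386, 72) (0, 72)]  |A|=3929.3848
3. ⊥bis P2·P1 via (47.89,43.015): [(0, 48.871) (59.1715, 41.6355) (83.9386, 72) (0, 72)]  |A|=1958.6656
4. ⊥bis P2·P3 via (68.36,36.825): [(0, 48.871) (59.1715, 41.6355) (83.9386, 72) (0, 72)]  |A|=1958.6656
5. ⊥bis P2·P4 via (37.095,63.715): [(42.0759, 43.7259) (59.1715, 41.6355) (83.9386, 72) (35.0305, 72)]  |A|=976.8508
6. canonical 4-gon: [(42.0759, 43.7259) (59.1715, 41.6355) (83.9386, 72) (35.0305, 72)]
7. shoelace: 976.8508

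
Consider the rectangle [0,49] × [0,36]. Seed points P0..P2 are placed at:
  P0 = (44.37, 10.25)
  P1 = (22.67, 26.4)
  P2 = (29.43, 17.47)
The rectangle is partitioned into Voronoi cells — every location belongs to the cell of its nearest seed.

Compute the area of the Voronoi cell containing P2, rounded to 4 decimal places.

Area of P2's cell: 646.5186

1. box [0,49]×[0,36]: [(0, 0) (49, 0) (49, 36) (0, 36)]
2. ⊥bis P2·P0 via (36.9,13.86): [(0, 0) (30.2019, 0) (47.5995, 36) (0, 36)]  |A|=1400.426
3. ⊥bis P2·P1 via (26.05,21.935): [(0, 2.2152) (0, 0) (30.2019, 0) (47.5995, 36) (44.6299, 36)]  |A|=646.5186
4. canonical 5-gon: [(0, 2.2152) (0, 0) (30.2019, 0) (47.5995, 36) (44.6299, 36)]
5. shoelace: 646.5186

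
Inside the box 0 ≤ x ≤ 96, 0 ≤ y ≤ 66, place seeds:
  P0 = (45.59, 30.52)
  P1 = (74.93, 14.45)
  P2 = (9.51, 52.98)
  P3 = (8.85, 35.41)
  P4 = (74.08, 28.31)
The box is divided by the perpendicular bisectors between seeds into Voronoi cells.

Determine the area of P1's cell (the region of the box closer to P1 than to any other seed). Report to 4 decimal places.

1. box [0,96]×[0,66]: [(0, 0) (96, 0) (96, 66) (0, 66)]
2. ⊥bis P1·P0 via (60.26,22.485): [(47.9446, 0) (96, 0) (96, 66) (84.0939, 66)]  |A|=1978.7303
3. ⊥bis P1·P2 via (42.22,33.715): [(47.9446, 0) (96, 0) (96, 66) (84.0939, 66)]  |A|=1978.7303
4. ⊥bis P1·P3 via (41.89,24.93): [(47.9446, 0) (96, 0) (96, 66) (84.0939, 66)]  |A|=1978.7303
5. ⊥bis P1·P4 via (74.505,21.38): [(59.1386, 20.4376) (47.9446, 0) (96, 0) (96, 22.6982)]  |A|=909.4132
6. canonical 4-gon: [(59.1386, 20.4376) (47.9446, 0) (96, 0) (96, 22.6982)]
7. shoelace: 909.4132

Area of P1's cell: 909.4132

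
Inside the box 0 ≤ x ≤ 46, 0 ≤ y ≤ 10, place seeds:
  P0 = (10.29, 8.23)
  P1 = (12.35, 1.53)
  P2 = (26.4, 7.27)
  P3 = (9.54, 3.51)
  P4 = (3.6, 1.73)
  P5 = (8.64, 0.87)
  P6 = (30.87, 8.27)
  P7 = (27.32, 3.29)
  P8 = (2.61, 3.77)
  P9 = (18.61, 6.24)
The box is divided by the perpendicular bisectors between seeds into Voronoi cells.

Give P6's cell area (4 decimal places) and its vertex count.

Area of P6's cell: 147.6715 (5 vertices)

1. box [0,46]×[0,10]: [(0, 0) (46, 0) (46, 10) (0, 10)]
2. ⊥bis P6·P0 via (20.58,8.25): [(20.596, 0) (46, 0) (46, 10) (20.5766, 10)]  |A|=254.1368
3. ⊥bis P6·P1 via (21.61,4.9): [(20.581, 7.7274) (23.3933, 0) (46, 0) (46, 10) (20.5766, 10)]  |A|=243.3292
4. ⊥bis P6·P2 via (28.635,7.77): [(30.3733, 0) (46, 0) (46, 10) (28.1361, 10)]  |A|=167.4531
5. ⊥bis P6·P3 via (20.205,5.89): [(30.3733, 0) (46, 0) (46, 10) (28.1361, 10)]  |A|=167.4531
6. ⊥bis P6·P4 via (17.235,5): [(30.3733, 0) (46, 0) (46, 10) (28.1361, 10)]  |A|=167.4531
7. ⊥bis P6·P5 via (19.755,4.57): [(30.3733, 0) (46, 0) (46, 10) (28.1361, 10)]  |A|=167.4531
8. ⊥bis P6·P7 via (29.095,5.78): [(29.0774, 5.7926) (37.2033, 0) (46, 0) (46, 10) (28.1361, 10)]  |A|=147.6715
9. ⊥bis P6·P8 via (16.74,6.02): [(29.0774, 5.7926) (37.2033, 0) (46, 0) (46, 10) (28.1361, 10)]  |A|=147.6715
10. ⊥bis P6·P9 via (24.74,7.255): [(29.0774, 5.7926) (37.2033, 0) (46, 0) (46, 10) (28.1361, 10)]  |A|=147.6715
11. canonical 5-gon: [(29.0774, 5.7926) (37.2033, 0) (46, 0) (46, 10) (28.1361, 10)]
12. shoelace: 147.6715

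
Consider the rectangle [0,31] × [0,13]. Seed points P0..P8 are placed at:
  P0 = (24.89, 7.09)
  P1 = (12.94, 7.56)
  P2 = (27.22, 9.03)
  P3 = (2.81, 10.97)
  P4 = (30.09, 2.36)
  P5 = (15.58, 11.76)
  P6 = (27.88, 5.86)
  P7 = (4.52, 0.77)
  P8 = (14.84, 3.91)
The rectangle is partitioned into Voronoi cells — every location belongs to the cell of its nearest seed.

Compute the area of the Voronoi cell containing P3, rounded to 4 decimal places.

1. box [0,31]×[0,13]: [(0, 0) (31, 0) (31, 13) (0, 13)]
2. ⊥bis P3·P0 via (13.85,9.03): [(0, 0) (12.2632, 0) (14.5476, 13) (0, 13)]  |A|=174.2704
3. ⊥bis P3·P1 via (7.875,9.265): [(0, 0) (4.7562, 0) (9.1323, 13) (0, 13)]  |A|=90.2751
4. ⊥bis P3·P2 via (15.015,10): [(0, 0) (4.7562, 0) (9.1323, 13) (0, 13)]  |A|=90.2751
5. ⊥bis P3·P4 via (16.45,6.665): [(0, 0) (4.7562, 0) (9.1323, 13) (0, 13)]  |A|=90.2751
6. ⊥bis P3·P5 via (9.195,11.365): [(0, 0) (4.7562, 0) (9.0998, 12.9035) (9.0939, 13) (0, 13)]  |A|=90.2732
7. ⊥bis P3·P6 via (15.345,8.415): [(0, 0) (4.7562, 0) (9.0998, 12.9035) (9.0939, 13) (0, 13)]  |A|=90.2732
8. ⊥bis P3·P7 via (3.665,5.87): [(0, 5.2556) (6.9156, 6.415) (9.0998, 12.9035) (9.0939, 13) (0, 13)]  |A|=56.8451
9. ⊥bis P3·P8 via (8.825,7.44): [(0, 5.2556) (6.9156, 6.415) (9.0998, 12.9035) (9.0939, 13) (0, 13)]  |A|=56.8451
10. canonical 5-gon: [(0, 5.2556) (6.9156, 6.415) (9.0998, 12.9035) (9.0939, 13) (0, 13)]
11. shoelace: 56.8451

Area of P3's cell: 56.8451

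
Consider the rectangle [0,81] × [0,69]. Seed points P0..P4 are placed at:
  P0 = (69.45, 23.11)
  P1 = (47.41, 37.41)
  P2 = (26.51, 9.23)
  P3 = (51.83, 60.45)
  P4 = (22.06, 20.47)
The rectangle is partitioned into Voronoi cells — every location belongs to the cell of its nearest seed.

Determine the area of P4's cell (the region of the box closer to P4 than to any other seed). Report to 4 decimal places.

Area of P4's cell: 1401.9526

1. box [0,81]×[0,69]: [(0, 0) (81, 0) (81, 69) (0, 69)]
2. ⊥bis P4·P0 via (45.755,21.79): [(0, 0) (46.9689, 0) (43.125, 69) (0, 69)]  |A|=3108.2397
3. ⊥bis P4·P1 via (34.735,28.94): [(0, 0) (46.9689, 0) (46.3227, 11.5995) (7.9651, 69) (0, 69)]  |A|=2099.1417
4. ⊥bis P4·P2 via (24.285,14.85): [(0, 5.2354) (39.9944, 21.0695) (7.9651, 69) (0, 69)]  |A|=1466.0009
5. ⊥bis P4·P3 via (36.945,40.46): [(0, 67.9701) (0, 5.2354) (39.9944, 21.0695) (17.2237, 55.1449)]  |A|=1401.9526
6. canonical 4-gon: [(0, 67.9701) (0, 5.2354) (39.9944, 21.0695) (17.2237, 55.1449)]
7. shoelace: 1401.9526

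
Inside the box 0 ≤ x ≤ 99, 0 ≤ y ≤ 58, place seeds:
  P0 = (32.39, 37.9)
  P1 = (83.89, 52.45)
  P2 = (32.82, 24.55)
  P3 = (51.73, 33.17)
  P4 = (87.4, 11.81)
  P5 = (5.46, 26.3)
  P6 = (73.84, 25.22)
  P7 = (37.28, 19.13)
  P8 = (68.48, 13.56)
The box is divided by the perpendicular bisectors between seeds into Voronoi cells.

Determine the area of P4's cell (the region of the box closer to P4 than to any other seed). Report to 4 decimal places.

Area of P4's cell: 556.1635

1. box [0,99]×[0,58]: [(0, 0) (99, 0) (99, 58) (0, 58)]
2. ⊥bis P4·P0 via (59.895,24.855): [(48.1068, 0) (99, 0) (99, 58) (75.6149, 58)]  |A|=2154.069
3. ⊥bis P4·P1 via (85.645,32.13): [(62.3929, 30.1218) (48.1068, 0) (99, 0) (99, 33.2834)]  |A|=1375.701
4. ⊥bis P4·P2 via (60.11,18.18): [(62.9078, 30.1662) (55.8664, 0) (99, 0) (99, 33.2834)]  |A|=1251.2246
5. ⊥bis P4·P3 via (69.565,22.49): [(74.7755, 31.1912) (56.0975, 0) (99, 0) (99, 33.2834)]  |A|=1072.2286
6. ⊥bis P4·P5 via (46.43,19.055): [(74.7755, 31.1912) (56.0975, 0) (99, 0) (99, 33.2834)]  |A|=1072.2286
7. ⊥bis P4·P6 via (80.62,18.515): [(94.8725, 32.927) (62.3098, 0) (99, 0) (99, 33.2834)]  |A|=672.7363
8. ⊥bis P4·P7 via (62.34,15.47): [(94.8725, 32.927) (62.3098, 0) (99, 0) (99, 33.2834)]  |A|=672.7363
9. ⊥bis P4·P8 via (77.94,12.685): [(94.8725, 32.927) (78.2584, 16.1269) (76.7667, 0) (99, 0) (99, 33.2834)]  |A|=556.1635
10. canonical 5-gon: [(94.8725, 32.927) (78.2584, 16.1269) (76.7667, 0) (99, 0) (99, 33.2834)]
11. shoelace: 556.1635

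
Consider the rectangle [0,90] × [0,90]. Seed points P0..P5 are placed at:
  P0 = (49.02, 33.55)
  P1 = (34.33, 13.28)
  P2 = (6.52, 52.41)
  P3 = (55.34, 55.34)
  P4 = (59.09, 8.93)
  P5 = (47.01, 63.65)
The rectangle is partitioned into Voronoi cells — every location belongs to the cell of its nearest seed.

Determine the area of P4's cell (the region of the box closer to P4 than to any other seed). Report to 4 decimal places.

1. box [0,90]×[0,90]: [(0, 0) (90, 0) (90, 90) (0, 90)]
2. ⊥bis P4·P0 via (54.055,21.24): [(2.1256, 0) (90, 0) (90, 35.9421)]  |A|=1579.1956
3. ⊥bis P4·P1 via (46.71,11.105): [(48.0598, 18.7879) (44.759, 0) (90, 0) (90, 35.9421)]  |A|=1178.7008
4. ⊥bis P4·P2 via (32.805,30.67): [(48.0598, 18.7879) (44.759, 0) (90, 0) (90, 35.9421)]  |A|=1178.7008
5. ⊥bis P4·P3 via (57.215,32.135): [(86.4717, 34.499) (48.0598, 18.7879) (44.759, 0) (90, 0) (90, 34.7841)]  |A|=1176.6579
6. ⊥bis P4·P5 via (53.05,36.29): [(86.4717, 34.499) (48.0598, 18.7879) (44.759, 0) (90, 0) (90, 34.7841)]  |A|=1176.6579
7. canonical 5-gon: [(86.4717, 34.499) (48.0598, 18.7879) (44.759, 0) (90, 0) (90, 34.7841)]
8. shoelace: 1176.6579

Area of P4's cell: 1176.6579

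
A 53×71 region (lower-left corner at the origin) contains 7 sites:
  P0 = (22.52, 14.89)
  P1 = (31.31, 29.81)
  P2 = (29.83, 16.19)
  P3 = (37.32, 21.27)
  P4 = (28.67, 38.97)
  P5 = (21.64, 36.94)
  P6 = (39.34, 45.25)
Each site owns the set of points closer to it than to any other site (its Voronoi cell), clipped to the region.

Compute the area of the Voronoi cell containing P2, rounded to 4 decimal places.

1. box [0,53]×[0,71]: [(0, 0) (53, 0) (53, 71) (0, 71)]
2. ⊥bis P2·P0 via (26.175,15.54): [(28.9386, 0) (53, 0) (53, 71) (16.3121, 71)]  |A|=2156.6007
3. ⊥bis P2·P1 via (30.57,23): [(24.7356, 23.634) (28.9386, 0) (53, 0) (53, 20.5627)]  |A|=574.9294
4. ⊥bis P2·P3 via (33.575,18.73): [(30.6876, 22.9872) (24.7356, 23.634) (28.9386, 0) (46.2784, 0)]  |A|=268.2724
5. ⊥bis P2·P4 via (29.25,27.58): [(30.6876, 22.9872) (24.7356, 23.634) (28.9386, 0) (46.2784, 0)]  |A|=268.2724
6. ⊥bis P2·P5 via (25.735,26.565): [(30.6876, 22.9872) (24.7356, 23.634) (28.9386, 0) (46.2784, 0)]  |A|=268.2724
7. ⊥bis P2·P6 via (34.585,30.72): [(30.6876, 22.9872) (24.7356, 23.634) (28.9386, 0) (46.2784, 0)]  |A|=268.2724
8. canonical 4-gon: [(30.6876, 22.9872) (24.7356, 23.634) (28.9386, 0) (46.2784, 0)]
9. shoelace: 268.2724

Area of P2's cell: 268.2724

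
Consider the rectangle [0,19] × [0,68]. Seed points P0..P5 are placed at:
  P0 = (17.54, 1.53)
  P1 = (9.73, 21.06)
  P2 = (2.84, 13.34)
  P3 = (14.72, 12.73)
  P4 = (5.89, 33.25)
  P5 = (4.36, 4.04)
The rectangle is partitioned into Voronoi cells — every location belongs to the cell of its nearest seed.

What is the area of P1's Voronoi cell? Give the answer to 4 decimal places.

Area of P1's cell: 177.3277

1. box [0,19]×[0,68]: [(0, 0) (19, 0) (19, 68) (0, 68)]
2. ⊥bis P1·P0 via (13.635,11.295): [(0, 5.8424) (19, 13.4405) (19, 68) (0, 68)]  |A|=1108.813
3. ⊥bis P1·P2 via (6.285,17.2): [(0, 22.8093) (13.1284, 11.0924) (19, 13.4405) (19, 68) (0, 68)]  |A|=997.4393
4. ⊥bis P1·P3 via (12.225,16.895): [(0, 22.8093) (8.8752, 14.8883) (19, 20.9535) (19, 68) (0, 68)]  |A|=943.2676
5. ⊥bis P1·P4 via (7.81,27.155): [(0, 24.6948) (0, 22.8093) (8.8752, 14.8883) (19, 20.9535) (19, 30.68)]  |A|=177.3277
6. ⊥bis P1·P5 via (7.045,12.55): [(0, 24.6948) (0, 22.8093) (8.8752, 14.8883) (19, 20.9535) (19, 30.68)]  |A|=177.3277
7. canonical 5-gon: [(0, 24.6948) (0, 22.8093) (8.8752, 14.8883) (19, 20.9535) (19, 30.68)]
8. shoelace: 177.3277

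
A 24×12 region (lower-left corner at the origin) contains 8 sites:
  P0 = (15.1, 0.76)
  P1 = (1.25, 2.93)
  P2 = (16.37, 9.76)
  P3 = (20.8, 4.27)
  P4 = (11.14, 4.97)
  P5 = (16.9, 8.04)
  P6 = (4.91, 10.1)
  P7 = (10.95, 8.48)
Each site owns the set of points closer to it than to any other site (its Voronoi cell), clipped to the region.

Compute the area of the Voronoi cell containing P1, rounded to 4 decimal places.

Area of P1's cell: 41.8047

1. box [0,24]×[0,12]: [(0, 0) (24, 0) (24, 12) (0, 12)]
2. ⊥bis P1·P0 via (8.175,1.845): [(0, 0) (7.8859, 0) (9.7661, 12) (0, 12)]  |A|=105.912
3. ⊥bis P1·P2 via (8.81,6.345): [(0, 0) (7.8859, 0) (8.862, 6.2299) (6.2555, 12) (0, 12)]  |A|=95.7838
4. ⊥bis P1·P3 via (11.025,3.6): [(0, 0) (7.8859, 0) (8.862, 6.2299) (6.2555, 12) (0, 12)]  |A|=95.7838
5. ⊥bis P1·P4 via (6.195,3.95): [(0, 0) (7.0098, 0) (4.5345, 12) (0, 12)]  |A|=69.2658
6. ⊥bis P1·P5 via (9.075,5.485): [(0, 0) (7.0098, 0) (4.5345, 12) (0, 12)]  |A|=69.2658
7. ⊥bis P1·P6 via (3.08,6.515): [(0, 8.0872) (0, 0) (7.0098, 0) (5.9702, 5.0396)]  |A|=41.8047
8. ⊥bis P1·P7 via (6.1,5.705): [(0, 8.0872) (0, 0) (7.0098, 0) (5.9702, 5.0396)]  |A|=41.8047
9. canonical 4-gon: [(0, 8.0872) (0, 0) (7.0098, 0) (5.9702, 5.0396)]
10. shoelace: 41.8047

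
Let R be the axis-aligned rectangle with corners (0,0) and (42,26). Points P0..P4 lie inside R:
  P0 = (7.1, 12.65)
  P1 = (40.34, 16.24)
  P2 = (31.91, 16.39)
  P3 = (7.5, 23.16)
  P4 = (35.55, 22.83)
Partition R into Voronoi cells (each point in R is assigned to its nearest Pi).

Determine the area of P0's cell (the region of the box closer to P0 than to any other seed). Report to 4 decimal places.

1. box [0,42]×[0,26]: [(0, 0) (42, 0) (42, 26) (0, 26)]
2. ⊥bis P0·P1 via (23.72,14.445): [(0, 0) (25.2801, 0) (22.472, 26) (0, 26)]  |A|=620.7777
3. ⊥bis P0·P2 via (19.505,14.52): [(0, 0) (21.6938, 0) (17.7744, 26) (0, 26)]  |A|=513.0875
4. ⊥bis P0·P3 via (7.3,17.905): [(0, 18.1828) (0, 0) (21.6938, 0) (19.0622, 17.4573)]  |A|=362.6607
5. ⊥bis P0·P4 via (21.325,17.74): [(0, 18.1828) (0, 0) (21.6938, 0) (19.0622, 17.4573)]  |A|=362.6607
6. canonical 4-gon: [(0, 18.1828) (0, 0) (21.6938, 0) (19.0622, 17.4573)]
7. shoelace: 362.6607

Area of P0's cell: 362.6607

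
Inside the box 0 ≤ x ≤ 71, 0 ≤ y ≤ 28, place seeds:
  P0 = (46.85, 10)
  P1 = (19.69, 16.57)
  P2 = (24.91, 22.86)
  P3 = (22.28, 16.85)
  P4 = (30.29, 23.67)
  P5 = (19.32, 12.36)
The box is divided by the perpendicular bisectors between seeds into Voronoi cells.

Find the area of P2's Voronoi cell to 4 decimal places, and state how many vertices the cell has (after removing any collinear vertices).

1. box [0,71]×[0,28]: [(0, 0) (71, 0) (71, 28) (0, 28)]
2. ⊥bis P2·P0 via (35.88,16.43): [(0, 0) (26.2497, 0) (42.6617, 28) (0, 28)]  |A|=964.7588
3. ⊥bis P2·P1 via (22.3,19.715): [(32.7313, 11.0582) (42.6617, 28) (12.3167, 28)]  |A|=257.0497
4. ⊥bis P2·P3 via (23.595,19.855): [(20.4985, 21.21) (34.9699, 14.8773) (42.6617, 28) (12.3167, 28)]  |A|=222.3274
5. ⊥bis P2·P4 via (27.6,23.265): [(20.4985, 21.21) (28.4321, 17.7383) (26.8871, 28) (12.3167, 28)]  |A|=87.4904
6. ⊥bis P2·P5 via (22.115,17.61): [(20.4985, 21.21) (28.4321, 17.7383) (26.8871, 28) (12.3167, 28)]  |A|=87.4904
7. canonical 4-gon: [(20.4985, 21.21) (28.4321, 17.7383) (26.8871, 28) (12.3167, 28)]
8. shoelace: 87.4904

Area of P2's cell: 87.4904 (4 vertices)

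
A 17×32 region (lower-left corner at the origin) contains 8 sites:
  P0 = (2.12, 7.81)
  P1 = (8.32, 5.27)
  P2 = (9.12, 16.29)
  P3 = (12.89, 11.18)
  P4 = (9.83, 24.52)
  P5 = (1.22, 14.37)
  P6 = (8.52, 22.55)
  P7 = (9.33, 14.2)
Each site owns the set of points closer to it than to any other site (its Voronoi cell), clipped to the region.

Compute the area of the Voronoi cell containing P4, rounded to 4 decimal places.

1. box [0,17]×[0,32]: [(0, 0) (17, 0) (17, 32) (0, 32)]
2. ⊥bis P4·P0 via (5.975,16.165): [(0, 18.9219) (17, 11.0781) (17, 32) (0, 32)]  |A|=289.0006
3. ⊥bis P4·P1 via (9.075,14.895): [(0, 18.9219) (8.6563, 14.9278) (17, 14.2734) (17, 32) (0, 32)]  |A|=275.6704
4. ⊥bis P4·P2 via (9.475,20.405): [(0, 21.2224) (17, 19.7558) (17, 32) (0, 32)]  |A|=195.6851
5. ⊥bis P4·P3 via (11.36,17.85): [(0, 21.2224) (17, 19.7558) (17, 32) (0, 32)]  |A|=195.6851
6. ⊥bis P4·P5 via (5.525,19.445): [(0, 24.1317) (3.818, 20.893) (17, 19.7558) (17, 32) (0, 32)]  |A|=190.1312
7. ⊥bis P4·P6 via (9.175,23.535): [(0, 29.6361) (14.5389, 19.9681) (17, 19.7558) (17, 32) (0, 32)]  |A|=134.5218
8. ⊥bis P4·P7 via (9.58,19.36): [(0, 29.6361) (14.5389, 19.9681) (17, 19.7558) (17, 32) (0, 32)]  |A|=134.5218
9. canonical 5-gon: [(0, 29.6361) (14.5389, 19.9681) (17, 19.7558) (17, 32) (0, 32)]
10. shoelace: 134.5218

Area of P4's cell: 134.5218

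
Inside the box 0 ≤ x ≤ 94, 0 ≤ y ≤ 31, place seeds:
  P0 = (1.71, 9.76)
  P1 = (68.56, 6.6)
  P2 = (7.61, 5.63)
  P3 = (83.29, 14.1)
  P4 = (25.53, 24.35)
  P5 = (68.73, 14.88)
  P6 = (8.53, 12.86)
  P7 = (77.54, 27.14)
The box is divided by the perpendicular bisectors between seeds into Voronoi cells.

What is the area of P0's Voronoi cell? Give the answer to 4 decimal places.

1. box [0,94]×[0,31]: [(0, 0) (94, 0) (94, 31) (0, 31)]
2. ⊥bis P0·P1 via (35.135,8.18): [(0, 0) (34.7483, 0) (36.2137, 31) (0, 31)]  |A|=1099.9115
3. ⊥bis P0·P2 via (4.66,7.695): [(0, 1.0379) (20.9735, 31) (0, 31)]  |A|=314.2055
4. ⊥bis P0·P3 via (42.5,11.93): [(0, 1.0379) (20.9735, 31) (0, 31)]  |A|=314.2055
5. ⊥bis P0·P4 via (13.62,17.055): [(0, 1.0379) (12.4963, 18.8897) (5.0785, 31) (0, 31)]  |A|=217.9588
6. ⊥bis P0·P5 via (35.22,12.32): [(0, 1.0379) (12.4963, 18.8897) (5.0785, 31) (0, 31)]  |A|=217.9588
7. ⊥bis P0·P6 via (5.12,11.31): [(0, 22.574) (0, 1.0379) (5.9352, 9.5167)]  |A|=63.9102
8. ⊥bis P0·P7 via (39.625,18.45): [(0, 22.574) (0, 1.0379) (5.9352, 9.5167)]  |A|=63.9102
9. canonical 3-gon: [(0, 22.574) (0, 1.0379) (5.9352, 9.5167)]
10. shoelace: 63.9102

Area of P0's cell: 63.9102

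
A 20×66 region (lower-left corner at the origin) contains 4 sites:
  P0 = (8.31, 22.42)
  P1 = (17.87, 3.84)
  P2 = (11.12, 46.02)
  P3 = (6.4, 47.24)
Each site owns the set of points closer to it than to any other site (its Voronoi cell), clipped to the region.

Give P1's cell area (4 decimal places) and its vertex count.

1. box [0,20]×[0,66]: [(0, 0) (20, 0) (20, 66) (0, 66)]
2. ⊥bis P1·P0 via (13.09,13.13): [(0, 6.3948) (0, 0) (20, 0) (20, 16.6854)]  |A|=230.8019
3. ⊥bis P1·P2 via (14.495,24.93): [(0, 6.3948) (0, 0) (20, 0) (20, 16.6854)]  |A|=230.8019
4. ⊥bis P1·P3 via (12.135,25.54): [(0, 6.3948) (0, 0) (20, 0) (20, 16.6854)]  |A|=230.8019
5. canonical 4-gon: [(0, 6.3948) (0, 0) (20, 0) (20, 16.6854)]
6. shoelace: 230.8019

Area of P1's cell: 230.8019 (4 vertices)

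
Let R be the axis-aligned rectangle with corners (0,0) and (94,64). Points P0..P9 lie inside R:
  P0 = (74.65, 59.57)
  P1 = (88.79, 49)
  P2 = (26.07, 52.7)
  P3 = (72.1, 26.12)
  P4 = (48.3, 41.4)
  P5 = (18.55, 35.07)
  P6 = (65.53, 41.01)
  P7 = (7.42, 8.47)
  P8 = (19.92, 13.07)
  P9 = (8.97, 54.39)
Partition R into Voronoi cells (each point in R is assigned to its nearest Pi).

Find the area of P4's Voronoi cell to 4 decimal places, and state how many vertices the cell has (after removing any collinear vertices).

Area of P4's cell: 828.5499 (7 vertices)

1. box [0,94]×[0,64]: [(0, 0) (94, 0) (94, 64) (0, 64)]
2. ⊥bis P4·P0 via (61.475,50.485): [(0, 0) (94, 0) (94, 3.3175) (52.1555, 64) (0, 64)]  |A|=4746.3867
3. ⊥bis P4·P1 via (68.545,45.2): [(0, 0) (77.0291, 0) (69.8262, 38.3741) (52.1555, 64) (0, 64)]  |A|=4380.6664
4. ⊥bis P4·P2 via (37.185,47.05): [(13.2684, 0) (77.0291, 0) (69.8262, 38.3741) (52.1555, 64) (45.8011, 64)]  |A|=2490.4422
5. ⊥bis P4·P3 via (60.2,33.76): [(13.2684, 0) (38.5255, 0) (66.3753, 43.3786) (52.1555, 64) (45.8011, 64)]  |A|=1607.1373
6. ⊥bis P4·P5 via (33.425,38.235): [(33.2123, 39.2347) (40.8049, 3.5504) (66.3753, 43.3786) (52.1555, 64) (45.8011, 64)]  |A|=1057.5124
7. ⊥bis P4·P6 via (56.915,41.205): [(33.2123, 39.2347) (40.8049, 3.5504) (56.6203, 28.1843) (57.2633, 56.5928) (52.1555, 64) (45.8011, 64)]  |A|=923.8346
8. ⊥bis P4·P7 via (27.86,24.935): [(33.2123, 39.2347) (39.2683, 10.7725) (42.7036, 6.5078) (56.6203, 28.1843) (57.2633, 56.5928) (52.1555, 64) (45.8011, 64)]  |A|=914.7061
9. ⊥bis P4·P8 via (34.11,27.235): [(33.2123, 39.2347) (36.214, 25.1273) (47.4386, 13.8829) (56.6203, 28.1843) (57.2633, 56.5928) (52.1555, 64) (45.8011, 64)]  |A|=828.5499
10. ⊥bis P4·P9 via (28.635,47.895): [(33.2123, 39.2347) (36.214, 25.1273) (47.4386, 13.8829) (56.6203, 28.1843) (57.2633, 56.5928) (52.1555, 64) (45.8011, 64)]  |A|=828.5499
11. canonical 7-gon: [(33.2123, 39.2347) (36.214, 25.1273) (47.4386, 13.8829) (56.6203, 28.1843) (57.2633, 56.5928) (52.1555, 64) (45.8011, 64)]
12. shoelace: 828.5499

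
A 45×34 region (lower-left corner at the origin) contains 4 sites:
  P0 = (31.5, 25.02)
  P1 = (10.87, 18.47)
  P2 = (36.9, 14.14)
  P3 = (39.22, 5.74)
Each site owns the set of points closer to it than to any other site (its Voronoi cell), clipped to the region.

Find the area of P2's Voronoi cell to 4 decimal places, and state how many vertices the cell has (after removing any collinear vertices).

1. box [0,45]×[0,34]: [(0, 0) (45, 0) (45, 34) (0, 34)]
2. ⊥bis P2·P0 via (34.2,19.58): [(0, 2.6057) (0, 0) (45, 0) (45, 24.9403)]  |A|=619.7857
3. ⊥bis P2·P1 via (23.885,16.305): [(23.5505, 14.2944) (21.1727, 0) (45, 0) (45, 24.9403)]  |A|=437.7765
4. ⊥bis P2·P3 via (38.06,9.94): [(23.5505, 14.2944) (22.0926, 5.53) (45, 11.8568) (45, 24.9403)]  |A|=236.0908
5. canonical 4-gon: [(23.5505, 14.2944) (22.0926, 5.53) (45, 11.8568) (45, 24.9403)]
6. shoelace: 236.0908

Area of P2's cell: 236.0908 (4 vertices)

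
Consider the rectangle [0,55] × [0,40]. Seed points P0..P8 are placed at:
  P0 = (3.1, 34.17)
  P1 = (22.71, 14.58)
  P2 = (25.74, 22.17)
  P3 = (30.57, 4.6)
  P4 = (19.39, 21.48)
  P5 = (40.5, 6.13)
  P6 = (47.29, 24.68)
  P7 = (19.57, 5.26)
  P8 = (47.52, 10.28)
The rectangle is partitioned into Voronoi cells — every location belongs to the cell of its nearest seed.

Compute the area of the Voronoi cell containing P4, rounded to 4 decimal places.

Area of P4's cell: 279.2034

1. box [0,55]×[0,40]: [(0, 0) (55, 0) (55, 40) (0, 40)]
2. ⊥bis P4·P0 via (11.245,27.825): [(0, 13.3899) (0, 0) (55, 0) (55, 40) (20.7294, 40)]  |A|=1924.1947
3. ⊥bis P4·P1 via (21.05,18.03): [(0, 13.3899) (0, 7.9016) (55, 34.3654) (55, 40) (20.7294, 40)]  |A|=761.8534
4. ⊥bis P4·P2 via (22.565,21.825): [(20.6071, 39.8431) (0, 13.3899) (0, 7.9016) (22.8816, 18.9113)]  |A|=308.5462
5. ⊥bis P4·P3 via (24.98,13.04): [(20.6071, 39.8431) (0, 13.3899) (0, 7.9016) (22.8816, 18.9113)]  |A|=308.5462
6. ⊥bis P4·P5 via (29.945,13.805): [(20.6071, 39.8431) (0, 13.3899) (0, 7.9016) (22.8816, 18.9113)]  |A|=308.5462
7. ⊥bis P4·P6 via (33.34,23.08): [(20.6071, 39.8431) (0, 13.3899) (0, 7.9016) (22.8816, 18.9113)]  |A|=308.5462
8. ⊥bis P4·P7 via (19.48,13.37): [(20.6071, 39.8431) (0, 13.3899) (0, 13.1538) (11.1735, 13.2778) (22.8816, 18.9113)]  |A|=279.2034
9. ⊥bis P4·P8 via (33.455,15.88): [(20.6071, 39.8431) (0, 13.3899) (0, 13.1538) (11.1735, 13.2778) (22.8816, 18.9113)]  |A|=279.2034
10. canonical 5-gon: [(20.6071, 39.8431) (0, 13.3899) (0, 13.1538) (11.1735, 13.2778) (22.8816, 18.9113)]
11. shoelace: 279.2034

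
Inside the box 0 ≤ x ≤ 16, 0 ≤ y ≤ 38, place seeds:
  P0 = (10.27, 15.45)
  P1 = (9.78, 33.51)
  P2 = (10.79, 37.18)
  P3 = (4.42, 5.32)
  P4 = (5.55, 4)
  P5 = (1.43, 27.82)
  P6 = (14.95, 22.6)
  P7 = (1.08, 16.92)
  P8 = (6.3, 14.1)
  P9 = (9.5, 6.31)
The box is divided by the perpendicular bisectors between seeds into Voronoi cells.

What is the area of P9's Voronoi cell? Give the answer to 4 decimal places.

1. box [0,16]×[0,38]: [(0, 0) (16, 0) (16, 38) (0, 38)]
2. ⊥bis P9·P0 via (9.885,10.88): [(0, 11.7128) (0, 0) (16, 0) (16, 10.3648)]  |A|=176.6208
3. ⊥bis P9·P1 via (9.64,19.91): [(0, 11.7128) (0, 0) (16, 0) (16, 10.3648)]  |A|=176.6208
4. ⊥bis P9·P2 via (10.145,21.745): [(0, 11.7128) (0, 0) (16, 0) (16, 10.3648)]  |A|=176.6208
5. ⊥bis P9·P3 via (6.96,5.815): [(5.9076, 11.2151) (8.0932, 0) (16, 0) (16, 10.3648)]  |A|=96.6404
6. ⊥bis P9·P4 via (7.525,5.155): [(5.9076, 11.2151) (6.8705, 6.2741) (10.5397, 0) (16, 0) (16, 10.3648)]  |A|=88.9657
7. ⊥bis P9·P5 via (5.465,17.065): [(5.9076, 11.2151) (6.8705, 6.2741) (10.5397, 0) (16, 0) (16, 10.3648)]  |A|=88.9657
8. ⊥bis P9·P6 via (12.225,14.455): [(5.9076, 11.2151) (6.8705, 6.2741) (10.5397, 0) (16, 0) (16, 10.3648)]  |A|=88.9657
9. ⊥bis P9·P7 via (5.29,11.615): [(5.9076, 11.2151) (6.8705, 6.2741) (10.5397, 0) (16, 0) (16, 10.3648)]  |A|=88.9657
10. ⊥bis P9·P8 via (7.9,10.205): [(9.6014, 10.9039) (6.2376, 9.5221) (6.8705, 6.2741) (10.5397, 0) (16, 0) (16, 10.3648)]  |A|=85.8903
11. canonical 6-gon: [(9.6014, 10.9039) (6.2376, 9.5221) (6.8705, 6.2741) (10.5397, 0) (16, 0) (16, 10.3648)]
12. shoelace: 85.8903

Area of P9's cell: 85.8903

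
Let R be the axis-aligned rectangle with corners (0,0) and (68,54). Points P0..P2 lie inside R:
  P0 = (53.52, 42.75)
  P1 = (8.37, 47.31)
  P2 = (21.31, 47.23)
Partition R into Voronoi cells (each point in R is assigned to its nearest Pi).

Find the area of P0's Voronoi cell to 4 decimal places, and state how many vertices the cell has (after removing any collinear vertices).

1. box [0,68]×[0,54]: [(0, 0) (68, 0) (68, 54) (0, 54)]
2. ⊥bis P0·P1 via (30.945,45.03): [(26.3971, 0) (68, 0) (68, 54) (31.8509, 54)]  |A|=2099.3024
3. ⊥bis P0·P2 via (37.415,44.99): [(31.1575, 0) (68, 0) (68, 54) (38.6682, 54)]  |A|=1786.7077
4. canonical 4-gon: [(31.1575, 0) (68, 0) (68, 54) (38.6682, 54)]
5. shoelace: 1786.7077

Area of P0's cell: 1786.7077 (4 vertices)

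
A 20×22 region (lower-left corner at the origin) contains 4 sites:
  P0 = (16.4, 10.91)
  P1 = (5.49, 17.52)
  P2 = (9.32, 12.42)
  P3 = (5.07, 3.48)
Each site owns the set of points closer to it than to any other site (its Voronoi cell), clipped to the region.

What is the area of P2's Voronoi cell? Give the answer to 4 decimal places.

Area of P2's cell: 80.7331

1. box [0,20]×[0,22]: [(0, 0) (20, 0) (20, 22) (0, 22)]
2. ⊥bis P2·P0 via (12.86,11.665): [(0, 0) (10.3721, 0) (15.0642, 22) (0, 22)]  |A|=279.7998
3. ⊥bis P2·P1 via (7.405,14.97): [(0, 9.409) (0, 0) (10.3721, 0) (14.7396, 20.4782)]  |A|=175.5437
4. ⊥bis P2·P3 via (7.195,7.95): [(1.5994, 10.6101) (11.6191, 5.8468) (14.7396, 20.4782)]  |A|=80.7331
5. canonical 3-gon: [(1.5994, 10.6101) (11.6191, 5.8468) (14.7396, 20.4782)]
6. shoelace: 80.7331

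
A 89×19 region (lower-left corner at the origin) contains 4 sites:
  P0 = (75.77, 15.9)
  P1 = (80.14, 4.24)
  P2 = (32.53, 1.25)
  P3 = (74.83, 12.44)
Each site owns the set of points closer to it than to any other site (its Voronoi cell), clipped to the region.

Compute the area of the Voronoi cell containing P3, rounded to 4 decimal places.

1. box [0,89]×[0,19]: [(0, 0) (89, 0) (89, 19) (0, 19)]
2. ⊥bis P3·P0 via (75.3,14.17): [(0, 0) (89, 0) (89, 10.448) (57.5215, 19) (0, 19)]  |A|=1556.3984
3. ⊥bis P3·P1 via (77.485,8.34): [(0, 0) (64.6059, 0) (83.1814, 12.0288) (57.5215, 19) (0, 19)]  |A|=1379.2864
4. ⊥bis P3·P2 via (53.68,6.845): [(55.4908, 0) (64.6059, 0) (83.1814, 12.0288) (57.5215, 19) (50.4645, 19)]  |A|=372.7111
5. canonical 5-gon: [(55.4908, 0) (64.6059, 0) (83.1814, 12.0288) (57.5215, 19) (50.4645, 19)]
6. shoelace: 372.7111

Area of P3's cell: 372.7111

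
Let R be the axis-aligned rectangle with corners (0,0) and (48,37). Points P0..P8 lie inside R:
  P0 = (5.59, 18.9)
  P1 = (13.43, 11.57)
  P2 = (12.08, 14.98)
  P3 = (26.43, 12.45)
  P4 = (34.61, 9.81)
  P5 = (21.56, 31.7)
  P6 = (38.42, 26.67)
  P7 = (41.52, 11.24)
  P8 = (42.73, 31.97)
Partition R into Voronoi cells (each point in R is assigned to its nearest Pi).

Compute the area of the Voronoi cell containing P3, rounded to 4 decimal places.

1. box [0,48]×[0,37]: [(0, 0) (48, 0) (48, 37) (0, 37)]
2. ⊥bis P3·P0 via (16.01,15.675): [(11.1586, 0) (48, 0) (48, 37) (22.6101, 37)]  |A|=1151.2794
3. ⊥bis P3·P1 via (19.93,12.01): [(19.0229, 25.4098) (20.743, 0) (48, 0) (48, 37) (22.6101, 37)]  |A|=1029.5103
4. ⊥bis P3·P2 via (19.255,13.715): [(19.6593, 16.0084) (20.743, 0) (48, 0) (48, 37) (23.3603, 37)]  |A|=1001.0862
5. ⊥bis P3·P4 via (30.52,11.13): [(19.6593, 16.0084) (20.743, 0) (26.9279, 0) (38.8692, 37) (23.3603, 37)]  |A|=442.3337
6. ⊥bis P3·P5 via (23.995,22.075): [(20.5764, 21.2101) (19.6593, 16.0084) (20.743, 0) (26.9279, 0) (34.9466, 24.8456)]  |A|=239.6921
7. ⊥bis P3·P6 via (32.425,19.56): [(28.1851, 23.135) (20.5764, 21.2101) (19.6593, 16.0084) (20.743, 0) (26.9279, 0) (33.0662, 19.0194)]  |A|=221.6033
8. ⊥bis P3·P7 via (33.975,11.845): [(28.1851, 23.135) (20.5764, 21.2101) (19.6593, 16.0084) (20.743, 0) (26.9279, 0) (33.0662, 19.0194)]  |A|=221.6033
9. ⊥bis P3·P8 via (34.58,22.21): [(28.1851, 23.135) (20.5764, 21.2101) (19.6593, 16.0084) (20.743, 0) (26.9279, 0) (33.0662, 19.0194)]  |A|=221.6033
10. canonical 6-gon: [(28.1851, 23.135) (20.5764, 21.2101) (19.6593, 16.0084) (20.743, 0) (26.9279, 0) (33.0662, 19.0194)]
11. shoelace: 221.6033

Area of P3's cell: 221.6033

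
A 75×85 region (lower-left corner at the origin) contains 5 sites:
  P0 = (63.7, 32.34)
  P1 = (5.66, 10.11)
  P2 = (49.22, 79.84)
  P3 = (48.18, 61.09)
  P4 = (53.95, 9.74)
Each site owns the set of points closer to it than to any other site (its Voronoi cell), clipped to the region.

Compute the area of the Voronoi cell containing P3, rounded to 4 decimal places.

1. box [0,75]×[0,85]: [(0, 0) (75, 0) (75, 85) (0, 85)]
2. ⊥bis P3·P0 via (55.94,46.715): [(0, 16.5171) (75, 57.0041) (75, 85) (0, 85)]  |A|=3617.9545
3. ⊥bis P3·P1 via (26.92,35.6): [(0, 58.0527) (30.2323, 32.8373) (75, 57.0041) (75, 85) (0, 85)]  |A|=2990.0958
4. ⊥bis P3·P2 via (48.7,70.465): [(0, 73.1662) (0, 58.0527) (30.2323, 32.8373) (75, 57.0041) (75, 69.0062)]  |A|=1946.5628
5. ⊥bis P3·P4 via (51.065,35.415): [(0, 73.1662) (0, 58.0527) (29.9822, 33.046) (30.7863, 33.1364) (75, 57.0041) (75, 69.0062)]  |A|=1946.4676
6. canonical 6-gon: [(0, 73.1662) (0, 58.0527) (29.9822, 33.046) (30.7863, 33.1364) (75, 57.0041) (75, 69.0062)]
7. shoelace: 1946.4676

Area of P3's cell: 1946.4676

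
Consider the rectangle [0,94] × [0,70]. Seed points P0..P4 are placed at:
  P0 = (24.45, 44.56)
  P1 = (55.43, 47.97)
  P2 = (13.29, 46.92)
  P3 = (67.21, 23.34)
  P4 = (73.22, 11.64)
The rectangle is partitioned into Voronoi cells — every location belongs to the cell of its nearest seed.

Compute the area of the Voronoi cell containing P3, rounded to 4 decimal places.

Area of P3's cell: 1331.8735

1. box [0,94]×[0,70]: [(0, 0) (94, 0) (94, 70) (0, 70)]
2. ⊥bis P3·P0 via (45.83,33.95): [(28.982, 0) (94, 0) (94, 70) (63.7201, 70)]  |A|=3335.425
3. ⊥bis P3·P1 via (61.32,35.655): [(42.1187, 26.4714) (28.982, 0) (94, 0) (94, 51.2851)]  |A|=2190.9292
4. ⊥bis P3·P2 via (40.25,35.13): [(42.1187, 26.4714) (28.982, 0) (94, 0) (94, 51.2851)]  |A|=2190.9292
5. ⊥bis P3·P4 via (70.215,17.49): [(42.1187, 26.4714) (28.982, 0) (36.1662, 0) (94, 29.7078) (94, 51.2851)]  |A|=1331.8735
6. canonical 5-gon: [(42.1187, 26.4714) (28.982, 0) (36.1662, 0) (94, 29.7078) (94, 51.2851)]
7. shoelace: 1331.8735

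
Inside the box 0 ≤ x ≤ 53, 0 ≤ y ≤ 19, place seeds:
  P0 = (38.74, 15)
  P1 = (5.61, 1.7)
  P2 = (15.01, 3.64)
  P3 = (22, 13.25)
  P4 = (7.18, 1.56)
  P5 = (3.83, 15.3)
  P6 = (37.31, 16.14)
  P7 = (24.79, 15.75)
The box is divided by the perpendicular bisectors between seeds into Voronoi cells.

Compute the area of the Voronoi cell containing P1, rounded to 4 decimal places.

Area of P1's cell: 55.2319

1. box [0,53]×[0,19]: [(0, 0) (53, 0) (53, 19) (0, 19)]
2. ⊥bis P1·P0 via (22.175,8.35): [(0, 0) (25.5271, 0) (17.8996, 19) (0, 19)]  |A|=412.5533
3. ⊥bis P1·P2 via (10.31,2.67): [(0, 0) (10.861, 0) (6.9398, 19) (0, 19)]  |A|=169.1077
4. ⊥bis P1·P3 via (13.805,7.475): [(0, 0) (10.861, 0) (7.4601, 16.4787) (5.6834, 19) (0, 19)]  |A|=167.5238
5. ⊥bis P1·P4 via (6.395,1.63): [(0, 0) (6.2496, 0) (7.641, 15.6025) (7.4601, 16.4787) (5.6834, 19) (0, 19)]  |A|=131.5492
6. ⊥bis P1·P5 via (4.72,8.5): [(0, 7.8822) (0, 0) (6.2496, 0) (7.0346, 8.8029)]  |A|=55.2319
7. ⊥bis P1·P6 via (21.46,8.92): [(0, 7.8822) (0, 0) (6.2496, 0) (7.0346, 8.8029)]  |A|=55.2319
8. ⊥bis P1·P7 via (15.2,8.725): [(0, 7.8822) (0, 0) (6.2496, 0) (7.0346, 8.8029)]  |A|=55.2319
9. canonical 4-gon: [(0, 7.8822) (0, 0) (6.2496, 0) (7.0346, 8.8029)]
10. shoelace: 55.2319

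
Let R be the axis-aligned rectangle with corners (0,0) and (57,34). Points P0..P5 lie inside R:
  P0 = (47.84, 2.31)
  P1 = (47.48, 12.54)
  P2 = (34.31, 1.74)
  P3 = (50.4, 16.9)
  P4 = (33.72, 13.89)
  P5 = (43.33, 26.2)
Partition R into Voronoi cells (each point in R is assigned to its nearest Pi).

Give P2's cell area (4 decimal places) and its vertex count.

1. box [0,57]×[0,34]: [(0, 0) (57, 0) (57, 34) (0, 34)]
2. ⊥bis P2·P0 via (41.075,2.025): [(0, 0) (41.1603, 0) (39.7279, 34) (0, 34)]  |A|=1375.1002
3. ⊥bis P2·P1 via (40.895,7.14): [(0, 0) (41.1603, 0) (40.8576, 7.1856) (18.8686, 34) (0, 34)]  |A|=1095.4348
4. ⊥bis P2·P3 via (42.355,9.32): [(0, 0) (41.1603, 0) (40.8576, 7.1856) (18.8686, 34) (0, 34)]  |A|=1095.4348
5. ⊥bis P2·P4 via (34.015,7.815): [(0, 6.1632) (0, 0) (41.1603, 0) (40.8576, 7.1856) (40.0992, 8.1104)]  |A|=293.0696
6. ⊥bis P2·P5 via (38.82,13.97): [(0, 6.1632) (0, 0) (41.1603, 0) (40.8576, 7.1856) (40.0992, 8.1104)]  |A|=293.0696
7. canonical 5-gon: [(0, 6.1632) (0, 0) (41.1603, 0) (40.8576, 7.1856) (40.0992, 8.1104)]
8. shoelace: 293.0696

Area of P2's cell: 293.0696 (5 vertices)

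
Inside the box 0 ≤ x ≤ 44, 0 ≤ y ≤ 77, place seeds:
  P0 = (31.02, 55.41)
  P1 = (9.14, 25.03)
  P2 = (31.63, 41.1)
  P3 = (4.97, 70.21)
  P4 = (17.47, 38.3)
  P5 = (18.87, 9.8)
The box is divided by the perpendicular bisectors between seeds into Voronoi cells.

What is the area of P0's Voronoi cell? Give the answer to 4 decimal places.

1. box [0,44]×[0,77]: [(0, 0) (44, 0) (44, 77) (0, 77)]
2. ⊥bis P0·P1 via (20.08,40.22): [(0, 54.6818) (44, 22.9926) (44, 77) (0, 77)]  |A|=1679.1634
3. ⊥bis P0·P2 via (31.325,48.255): [(0, 54.6818) (10.1753, 47.3534) (44, 48.7953) (44, 77) (0, 77)]  |A|=1242.7789
4. ⊥bis P0·P3 via (17.995,62.81): [(9.4928, 47.845) (10.1753, 47.3534) (44, 48.7953) (44, 77) (26.0569, 77)]  |A|=757.0036
5. ⊥bis P0·P4 via (24.245,46.855): [(13.6827, 55.2197) (22.9291, 47.8971) (44, 48.7953) (44, 77) (26.0569, 77)]  |A|=704.2484
6. ⊥bis P0·P5 via (24.945,32.605): [(13.6827, 55.2197) (22.9291, 47.8971) (44, 48.7953) (44, 77) (26.0569, 77)]  |A|=704.2484
7. canonical 5-gon: [(13.6827, 55.2197) (22.9291, 47.8971) (44, 48.7953) (44, 77) (26.0569, 77)]
8. shoelace: 704.2484

Area of P0's cell: 704.2484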